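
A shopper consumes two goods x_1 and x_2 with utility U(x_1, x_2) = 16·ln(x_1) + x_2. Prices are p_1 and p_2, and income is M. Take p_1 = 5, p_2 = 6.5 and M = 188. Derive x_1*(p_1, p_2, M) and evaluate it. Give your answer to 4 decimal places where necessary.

x_1* = 20.8

MU_x_1 = 16/x_1, MU_x_2 = 1. Tangency: 16/x_1 = p_1/p_2.
So x_1*(p_1,p_2) = 16·p_2/p_1, independent of income; and x_2* = (M − 16·p_2)/p_2.
At the given prices: x_1* = 16·6.5/5 = 20.8.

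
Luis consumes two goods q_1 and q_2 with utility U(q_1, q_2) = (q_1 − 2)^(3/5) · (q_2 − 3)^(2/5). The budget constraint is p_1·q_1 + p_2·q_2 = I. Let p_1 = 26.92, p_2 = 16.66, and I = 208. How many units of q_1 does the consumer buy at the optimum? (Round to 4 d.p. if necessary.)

This is Cobb-Douglas in (q_1−2, q_2−3): tangency gives 0.6·p_2·(q_2−3) = 0.4·p_1·(q_1−2).
Substituting into the budget: q_1* = 2 + 0.6·(I − 2·p_1 − 3·p_2)/p_1, and q_2* = 3 + 0.4·(…)/p_2.
Discretionary income = 208 − 2·26.92 − 3·16.66 = 104.18; q_1* = 2 + 0.6·104.18/26.92 = 4.322.

q_1* = 4.322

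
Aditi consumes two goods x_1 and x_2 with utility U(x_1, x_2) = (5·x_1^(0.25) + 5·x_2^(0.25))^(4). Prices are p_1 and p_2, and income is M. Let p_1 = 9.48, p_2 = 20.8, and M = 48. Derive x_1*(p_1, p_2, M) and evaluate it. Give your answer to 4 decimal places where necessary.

x_1* = 2.8613

From the CES first-order condition, (x_2/x_1)^(0.75) = p_1/p_2.
Solve for the ratio: x_2/x_1 = [p_1/p_2]^(4/3).
With the ratio pinned down, the budget gives x_1* = M/(p_1 + p_2·(x_2/x_1)) and x_2* = (x_2/x_1)·x_1*.
Numerically x_2/x_1 = 0.350746, so x_1* = 48/(9.48 + 20.8·0.350746) = 2.8613.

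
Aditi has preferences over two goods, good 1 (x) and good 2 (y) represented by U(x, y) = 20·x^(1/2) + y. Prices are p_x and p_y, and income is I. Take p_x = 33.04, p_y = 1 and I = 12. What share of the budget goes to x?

Plugging in: x* = (10·1/33.04)² = 0.0916, y* = 8.9734.
Expenditure on x: 33.04·0.0916 = 3.0266; share = 0.2522.

share on x = 0.2522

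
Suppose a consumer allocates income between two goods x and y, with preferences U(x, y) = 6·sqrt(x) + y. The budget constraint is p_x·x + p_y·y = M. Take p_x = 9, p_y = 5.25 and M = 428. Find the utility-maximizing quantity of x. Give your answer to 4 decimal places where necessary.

x* = 3.0625

Plugging in: x* = (3·5.25/9)² = 3.0625.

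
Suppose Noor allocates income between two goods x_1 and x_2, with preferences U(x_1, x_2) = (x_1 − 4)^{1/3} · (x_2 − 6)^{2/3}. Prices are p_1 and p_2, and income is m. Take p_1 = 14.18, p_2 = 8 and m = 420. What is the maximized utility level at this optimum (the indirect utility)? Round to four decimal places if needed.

V = 17.231

This is Cobb-Douglas in (x_1−4, x_2−6): tangency gives 1/3·p_2·(x_2−6) = 2/3·p_1·(x_1−4).
Substituting into the budget: x_1* = 4 + 1/3·(m − 4·p_1 − 6·p_2)/p_1, and x_2* = 6 + 2/3·(…)/p_2.
Discretionary income = 420 − 4·14.18 − 6·8 = 315.28; x_1* = 4 + 1/3·315.28/14.18 = 11.4114; x_2* = 6 + 2/3·315.28/8 = 32.2733.
Utility at the optimum: U(11.4114, 32.2733) = 17.231.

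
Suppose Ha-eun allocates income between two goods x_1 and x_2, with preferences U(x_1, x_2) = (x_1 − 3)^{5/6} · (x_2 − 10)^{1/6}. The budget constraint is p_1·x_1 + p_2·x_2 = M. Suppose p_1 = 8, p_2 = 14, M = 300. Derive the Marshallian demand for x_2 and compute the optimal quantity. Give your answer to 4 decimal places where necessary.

MRS = 5·(x_2−10)/(x_1−3). Tangency with p_1/p_2 gives x_2−10 = (1/5)·(p_1/p_2)·(x_1−3).
After buying the subsistence bundle (3, 10), a share 5/6 of the remaining income goes to x_1: x_1* = 3 + 5/6·(M − 3p_1 − 10p_2)/p_1.
Discretionary income = 300 − 3·8 − 10·14 = 136; x_2* = 10 + 1/6·136/14 = 11.619.

x_2* = 11.619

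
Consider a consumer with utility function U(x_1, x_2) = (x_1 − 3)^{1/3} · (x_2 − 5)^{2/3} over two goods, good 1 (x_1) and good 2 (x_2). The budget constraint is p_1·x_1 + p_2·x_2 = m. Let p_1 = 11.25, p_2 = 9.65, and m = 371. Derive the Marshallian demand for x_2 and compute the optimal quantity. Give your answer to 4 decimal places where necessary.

x_2* = 24.9655

Substituting into the budget: x_1* = 3 + 1/3·(m − 3·p_1 − 5·p_2)/p_1, and x_2* = 5 + 2/3·(…)/p_2.
Discretionary income = 371 − 3·11.25 − 5·9.65 = 289; x_2* = 5 + 2/3·289/9.65 = 24.9655.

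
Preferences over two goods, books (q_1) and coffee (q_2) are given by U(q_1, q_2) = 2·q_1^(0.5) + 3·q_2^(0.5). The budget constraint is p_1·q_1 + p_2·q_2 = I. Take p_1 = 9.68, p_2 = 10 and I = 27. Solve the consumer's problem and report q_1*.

q_1* = 0.8777

MU_q_1 ∝ 2·q_1^(-0.5), MU_q_2 ∝ 3·q_2^(-0.5), so MRS = (2/3)·(q_2/q_1)^(0.5) = p_1/p_2.
Solve for the ratio: q_2/q_1 = [(3/2)·p_1/p_2]^(2).
With the ratio pinned down, the budget gives q_1* = I/(p_1 + p_2·(q_2/q_1)) and q_2* = (q_2/q_1)·q_1*.
Numerically q_2/q_1 = 2.108304, so q_1* = 27/(9.68 + 10·2.108304) = 0.8777.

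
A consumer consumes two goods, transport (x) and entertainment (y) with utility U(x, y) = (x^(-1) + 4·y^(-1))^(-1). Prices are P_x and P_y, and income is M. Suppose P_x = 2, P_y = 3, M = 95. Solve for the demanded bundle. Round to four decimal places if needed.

x* = 13.7702, y* = 22.4866

MRS = MU_x/MU_y = (1/4)·(y/x)^(2). Set equal to P_x/P_y.
Solve for the ratio: y/x = [4·P_x/P_y]^(0.5).
With the ratio pinned down, the budget gives x* = M/(P_x + P_y·(y/x)) and y* = (y/x)·x*.
Numerically y/x = 1.632993, so x* = 95/(2 + 3·1.632993) = 13.7702 and y* = 1.632993·13.7702 = 22.4866.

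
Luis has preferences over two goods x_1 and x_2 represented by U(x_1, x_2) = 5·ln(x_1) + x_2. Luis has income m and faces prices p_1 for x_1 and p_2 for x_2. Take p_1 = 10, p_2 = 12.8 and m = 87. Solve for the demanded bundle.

x_1* = 6.4, x_2* = 1.7969

Set MRS = p_1/p_2: (5/x_1)/1 = p_1/p_2.
So x_1*(p_1,p_2) = 5·p_2/p_1, independent of income; and x_2* = (m − 5·p_2)/p_2.
At the given prices: x_1* = 5·12.8/10 = 6.4, and x_2* = 1.7969.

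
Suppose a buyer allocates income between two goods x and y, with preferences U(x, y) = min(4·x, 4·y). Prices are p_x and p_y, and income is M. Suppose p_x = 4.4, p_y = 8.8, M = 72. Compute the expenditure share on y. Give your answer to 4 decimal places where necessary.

share on y = 0.6667

Leontief preferences: the optimum is at the kink where x/4 = y/4, i.e. y = x.
Budget: p_x·x + p_y·x = M, so (4·p_x + 4·p_y)·x = 4·M.
Demand: x*(p_x,p_y,M) = 4·M/(4·p_x + 4·p_y), y* = 4·M/(4·p_x + 4·p_y).
Here 4·4.4 + 4·8.8 = 52.8, giving x* = 5.4545 and y* = 5.4545.
Expenditure on y: 8.8·5.4545 = 48; share = 0.6667.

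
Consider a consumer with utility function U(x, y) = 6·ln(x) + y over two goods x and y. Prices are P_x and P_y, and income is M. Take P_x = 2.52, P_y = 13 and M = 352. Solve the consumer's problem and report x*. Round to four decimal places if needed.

Set MRS = P_x/P_y: (6/x)/1 = P_x/P_y.
So x*(P_x,P_y) = 6·P_y/P_x, independent of income; and y* = (M − 6·P_y)/P_y.
At the given prices: x* = 6·13/2.52 = 30.9524.

x* = 30.9524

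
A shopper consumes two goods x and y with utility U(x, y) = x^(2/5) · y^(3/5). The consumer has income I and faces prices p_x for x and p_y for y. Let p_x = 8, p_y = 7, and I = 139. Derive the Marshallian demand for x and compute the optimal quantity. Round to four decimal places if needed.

Demand: x*(p_x,p_y,I) = 0.4·I/p_x and y* = 0.6·I/p_y.
At p_x=8, p_y=7, I=139: x* = 0.4·139/8 = 6.95.

x* = 6.95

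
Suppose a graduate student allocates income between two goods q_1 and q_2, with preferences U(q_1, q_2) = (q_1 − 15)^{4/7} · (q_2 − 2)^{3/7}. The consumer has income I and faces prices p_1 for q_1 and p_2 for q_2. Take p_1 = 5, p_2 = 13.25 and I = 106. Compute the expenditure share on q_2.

share on q_2 = 0.2682

Substituting into the budget: q_1* = 15 + 4/7·(I − 15·p_1 − 2·p_2)/p_1, and q_2* = 2 + 3/7·(…)/p_2.
Discretionary income = 106 − 15·5 − 2·13.25 = 4.5; q_1* = 15 + 4/7·4.5/5 = 15.5143; q_2* = 2 + 3/7·4.5/13.25 = 2.1456.
Expenditure on q_2: 13.25·2.1456 = 28.4286; share = 0.2682.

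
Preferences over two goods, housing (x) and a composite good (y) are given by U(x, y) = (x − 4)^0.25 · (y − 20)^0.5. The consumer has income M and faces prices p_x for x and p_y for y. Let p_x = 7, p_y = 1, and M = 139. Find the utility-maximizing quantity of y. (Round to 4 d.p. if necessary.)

y* = 80.6667

Let x' = x−4, y' = y−20. MRS = (1/2)·y'/x' = p_x/p_y.
Substituting into the budget: x* = 4 + 1/3·(M − 4·p_x − 20·p_y)/p_x, and y* = 20 + 2/3·(…)/p_y.
Discretionary income = 139 − 4·7 − 20·1 = 91; y* = 20 + 2/3·91/1 = 80.6667.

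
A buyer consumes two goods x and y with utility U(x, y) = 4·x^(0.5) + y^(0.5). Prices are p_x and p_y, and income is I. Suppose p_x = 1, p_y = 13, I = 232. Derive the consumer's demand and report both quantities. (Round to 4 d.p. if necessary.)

From the CES first-order condition, 4·(y/x)^(0.5) = p_x/p_y.
Solve for the ratio: y/x = [(1/4)·p_x/p_y]^(2).
With the ratio pinned down, the budget gives x* = I/(p_x + p_y·(y/x)) and y* = (y/x)·x*.
Numerically y/x = 0.00037, so x* = 232/(1 + 13·0.00037) = 230.89 and y* = 0.00037·230.89 = 0.0854.

x* = 230.89, y* = 0.0854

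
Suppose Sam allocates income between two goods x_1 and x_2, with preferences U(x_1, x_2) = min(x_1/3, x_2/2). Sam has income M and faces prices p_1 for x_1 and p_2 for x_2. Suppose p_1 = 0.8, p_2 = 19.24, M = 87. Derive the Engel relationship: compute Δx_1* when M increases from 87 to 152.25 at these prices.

Leontief preferences: the optimum is at the kink where x_1/3 = x_2/2, i.e. x_2 = (2/3)·x_1.
Budget: p_1·x_1 + p_2·(2/3)·x_1 = M, so (3·p_1 + 2·p_2)·x_1 = 3·M.
Demand: x_1*(p_1,p_2,M) = 3·M/(3·p_1 + 2·p_2), x_2* = 2·M/(3·p_1 + 2·p_2).
Here 3·0.8 + 2·19.24 = 40.88, giving x_1* = 6.3845.
At M' = 152.25: x_1* = 11.1729. Change: 11.1729 − 6.3845 = 4.7884.

Δx_1* = 4.7884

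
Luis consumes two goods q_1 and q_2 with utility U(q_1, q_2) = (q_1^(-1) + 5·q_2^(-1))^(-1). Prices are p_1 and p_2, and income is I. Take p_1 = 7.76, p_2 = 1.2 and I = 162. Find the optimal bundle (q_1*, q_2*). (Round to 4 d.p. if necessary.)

Substitute q_2 = (q_2/q_1)·q_1 into the budget: q_1* = I/(p_1 + p_2·(q_2/q_1)).
Numerically q_2/q_1 = 5.686241, so q_1* = 162/(7.76 + 1.2·5.686241) = 11.1085 and q_2* = 5.686241·11.1085 = 63.1653.

q_1* = 11.1085, q_2* = 63.1653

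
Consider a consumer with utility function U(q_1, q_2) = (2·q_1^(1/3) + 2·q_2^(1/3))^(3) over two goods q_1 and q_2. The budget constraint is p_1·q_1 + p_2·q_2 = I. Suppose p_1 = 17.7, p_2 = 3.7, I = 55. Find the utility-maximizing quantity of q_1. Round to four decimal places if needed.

q_1* = 0.9749

MU_q_1 ∝ 2·q_1^(-2/3), MU_q_2 ∝ 2·q_2^(-2/3), so MRS = (q_2/q_1)^(2/3) = p_1/p_2.
Solve for the ratio: q_2/q_1 = [p_1/p_2]^(1.5).
Substitute q_2 = (q_2/q_1)·q_1 into the budget: q_1* = I/(p_1 + p_2·(q_2/q_1)).
Numerically q_2/q_1 = 10.463026, so q_1* = 55/(17.7 + 3.7·10.463026) = 0.9749.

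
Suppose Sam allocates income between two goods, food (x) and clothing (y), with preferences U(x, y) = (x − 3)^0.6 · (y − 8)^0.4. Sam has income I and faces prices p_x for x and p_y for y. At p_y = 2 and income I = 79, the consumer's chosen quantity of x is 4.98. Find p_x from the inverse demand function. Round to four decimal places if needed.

p_x = 10

MRS = (3/2)·(y−8)/(x−3). Tangency with p_x/p_y gives y−8 = (2/3)·(p_x/p_y)·(x−3).
After buying the subsistence bundle (3, 8), a share 0.6 of the remaining income goes to x: x* = 3 + 0.6·(I − 3p_x − 8p_y)/p_x.
Set x* = 4.98 in the demand function and solve for p_x: p_x = 10.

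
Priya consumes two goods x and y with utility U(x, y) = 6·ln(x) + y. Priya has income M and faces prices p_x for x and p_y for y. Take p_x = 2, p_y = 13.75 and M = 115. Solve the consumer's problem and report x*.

x* = 41.25

Set MRS = p_x/p_y: (6/x)/1 = p_x/p_y.
So x*(p_x,p_y) = 6·p_y/p_x, independent of income; and y* = (M − 6·p_y)/p_y.
At the given prices: x* = 6·13.75/2 = 41.25.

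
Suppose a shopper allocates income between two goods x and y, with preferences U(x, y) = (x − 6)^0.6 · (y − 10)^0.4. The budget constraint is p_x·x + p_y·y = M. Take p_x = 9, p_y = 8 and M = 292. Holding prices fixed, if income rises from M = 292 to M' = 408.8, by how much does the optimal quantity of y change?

Δy* = 5.84

This is Cobb-Douglas in (x−6, y−10): tangency gives 0.6·p_y·(y−10) = 0.4·p_x·(x−6).
Substituting into the budget: x* = 6 + 0.6·(M − 6·p_x − 10·p_y)/p_x, and y* = 10 + 0.4·(…)/p_y.
Discretionary income = 292 − 6·9 − 10·8 = 158; y* = 10 + 0.4·158/8 = 17.9.
At M' = 408.8: y* = 23.74. Change: 23.74 − 17.9 = 5.84.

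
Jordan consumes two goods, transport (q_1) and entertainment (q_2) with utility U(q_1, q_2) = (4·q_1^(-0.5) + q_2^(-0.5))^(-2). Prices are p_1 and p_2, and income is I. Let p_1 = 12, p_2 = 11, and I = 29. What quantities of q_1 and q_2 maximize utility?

q_1* = 1.7442, q_2* = 0.7335

From the CES first-order condition, 4·(q_2/q_1)^(1.5) = p_1/p_2.
Solve for the ratio: q_2/q_1 = [(1/4)·p_1/p_2]^(2/3).
Substitute q_2 = (q_2/q_1)·q_1 into the budget: q_1* = I/(p_1 + p_2·(q_2/q_1)).
Numerically q_2/q_1 = 0.420551, so q_1* = 29/(12 + 11·0.420551) = 1.7442 and q_2* = 0.420551·1.7442 = 0.7335.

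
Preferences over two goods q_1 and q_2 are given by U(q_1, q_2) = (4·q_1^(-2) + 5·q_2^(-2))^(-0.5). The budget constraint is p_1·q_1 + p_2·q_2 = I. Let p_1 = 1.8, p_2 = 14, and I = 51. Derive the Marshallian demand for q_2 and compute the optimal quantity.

Substitute q_2 = (q_2/q_1)·q_1 into the budget: q_1* = I/(p_1 + p_2·(q_2/q_1)).
Numerically q_2/q_1 = 0.54369, so q_1* = 51/(1.8 + 14·0.54369) = 5.4188 and q_2* = 0.54369·5.4188 = 2.9462.

q_2* = 2.9462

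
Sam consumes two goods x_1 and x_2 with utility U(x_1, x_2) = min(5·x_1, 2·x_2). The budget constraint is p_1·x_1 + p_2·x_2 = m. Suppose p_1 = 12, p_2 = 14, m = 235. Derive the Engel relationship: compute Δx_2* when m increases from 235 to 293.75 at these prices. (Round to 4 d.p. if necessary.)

Δx_2* = 3.125

Leontief preferences: the optimum is at the kink where x_1/2 = x_2/5, i.e. x_2 = (5/2)·x_1.
Budget: p_1·x_1 + p_2·(5/2)·x_1 = m, so (2·p_1 + 5·p_2)·x_1 = 2·m.
Demand: x_1*(p_1,p_2,m) = 2·m/(2·p_1 + 5·p_2), x_2* = 5·m/(2·p_1 + 5·p_2).
Here 2·12 + 5·14 = 94, giving x_2* = 12.5.
At m' = 293.75: x_2* = 15.625. Change: 15.625 − 12.5 = 3.125.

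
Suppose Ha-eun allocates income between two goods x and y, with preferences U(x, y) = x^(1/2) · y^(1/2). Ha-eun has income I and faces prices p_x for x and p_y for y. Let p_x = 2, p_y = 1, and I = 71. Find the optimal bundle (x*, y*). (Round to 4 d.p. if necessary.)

Tangency: MRS = y/x = p_x/p_y.
Rearranging, p_y·y = p_x·x. Substituting into the budget gives p_x·x·(1 + 1) = I.
Demand: x*(p_x,p_y,I) = 0.5·I/p_x and y* = 0.5·I/p_y.
At p_x=2, p_y=1, I=71: x* = 0.5·71/2 = 17.75, y* = 35.5.

x* = 17.75, y* = 35.5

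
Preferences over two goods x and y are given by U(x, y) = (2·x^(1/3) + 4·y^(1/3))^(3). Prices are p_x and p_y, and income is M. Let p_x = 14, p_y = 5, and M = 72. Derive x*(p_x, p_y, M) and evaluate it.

x* = 0.8971

Substitute y = (y/x)·x into the budget: x* = M/(p_x + p_y·(y/x)).
Numerically y/x = 13.252019, so x* = 72/(14 + 5·13.252019) = 0.8971.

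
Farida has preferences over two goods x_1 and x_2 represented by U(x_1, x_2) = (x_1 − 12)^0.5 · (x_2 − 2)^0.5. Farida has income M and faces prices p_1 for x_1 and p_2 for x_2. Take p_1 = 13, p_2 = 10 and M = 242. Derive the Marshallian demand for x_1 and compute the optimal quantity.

x_1* = 14.5385

Let x_1' = x_1−12, x_2' = x_2−2. MRS = x_2'/x_1' = p_1/p_2.
Substituting into the budget: x_1* = 12 + 0.5·(M − 12·p_1 − 2·p_2)/p_1, and x_2* = 2 + 0.5·(…)/p_2.
Discretionary income = 242 − 12·13 − 2·10 = 66; x_1* = 12 + 0.5·66/13 = 14.5385.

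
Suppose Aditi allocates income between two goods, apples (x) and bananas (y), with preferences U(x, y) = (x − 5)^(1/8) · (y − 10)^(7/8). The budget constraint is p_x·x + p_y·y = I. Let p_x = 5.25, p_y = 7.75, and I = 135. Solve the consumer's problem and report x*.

Let x' = x−5, y' = y−10. MRS = (1/7)·y'/x' = p_x/p_y.
Substituting into the budget: x* = 5 + 0.125·(I − 5·p_x − 10·p_y)/p_x, and y* = 10 + 0.875·(…)/p_y.
Discretionary income = 135 − 5·5.25 − 10·7.75 = 31.25; x* = 5 + 0.125·31.25/5.25 = 5.744.

x* = 5.744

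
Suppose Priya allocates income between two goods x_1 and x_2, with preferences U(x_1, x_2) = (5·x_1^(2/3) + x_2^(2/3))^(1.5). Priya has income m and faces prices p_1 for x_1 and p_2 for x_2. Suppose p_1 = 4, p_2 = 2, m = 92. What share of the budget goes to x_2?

With the ratio pinned down, the budget gives x_1* = m/(p_1 + p_2·(x_2/x_1)) and x_2* = (x_2/x_1)·x_1*.
Numerically x_2/x_1 = 0.064, so x_1* = 92/(4 + 2·0.064) = 22.2868 and x_2* = 0.064·22.2868 = 1.4264.
Expenditure on x_2: 2·1.4264 = 2.8527; share = 0.031.

share on x_2 = 0.031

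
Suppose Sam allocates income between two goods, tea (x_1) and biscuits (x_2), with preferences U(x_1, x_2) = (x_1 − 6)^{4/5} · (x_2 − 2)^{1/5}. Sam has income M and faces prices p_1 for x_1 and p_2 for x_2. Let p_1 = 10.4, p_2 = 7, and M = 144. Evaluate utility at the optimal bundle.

V = 4.2656

MRS = 4·(x_2−2)/(x_1−6). Tangency with p_1/p_2 gives x_2−2 = (1/4)·(p_1/p_2)·(x_1−6).
Substituting into the budget: x_1* = 6 + 0.8·(M − 6·p_1 − 2·p_2)/p_1, and x_2* = 2 + 0.2·(…)/p_2.
Discretionary income = 144 − 6·10.4 − 2·7 = 67.6; x_1* = 6 + 0.8·67.6/10.4 = 11.2; x_2* = 2 + 0.2·67.6/7 = 3.9314.
Utility at the optimum: U(11.2, 3.9314) = 4.2656.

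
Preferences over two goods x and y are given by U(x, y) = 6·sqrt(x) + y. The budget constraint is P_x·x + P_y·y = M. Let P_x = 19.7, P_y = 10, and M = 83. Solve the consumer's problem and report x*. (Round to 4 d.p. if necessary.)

Set MRS = P_x/P_y: 3·x^(−1/2) = P_x/P_y.
Solve: √x = 3·P_y/P_x, so x*(P_x,P_y) = (3·P_y/P_x)², and y* = (M − P_x·x*)/P_y.
Plugging in: x* = (3·10/19.7)² = 2.319.

x* = 2.319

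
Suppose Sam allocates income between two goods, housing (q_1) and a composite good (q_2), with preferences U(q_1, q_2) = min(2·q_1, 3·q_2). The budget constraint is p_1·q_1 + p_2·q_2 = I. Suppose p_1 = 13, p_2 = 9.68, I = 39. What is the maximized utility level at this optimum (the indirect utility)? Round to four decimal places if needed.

With perfect complements, no substitution: consume in ratio q_1:q_2 = 3:2.
Budget: p_1·q_1 + p_2·(2/3)·q_1 = I, so (3·p_1 + 2·p_2)·q_1 = 3·I.
Demand: q_1*(p_1,p_2,I) = 3·I/(3·p_1 + 2·p_2), q_2* = 2·I/(3·p_1 + 2·p_2).
Here 3·13 + 2·9.68 = 58.36, giving q_1* = 2.0048 and q_2* = 1.3365.
Utility at the optimum: U(2.0048, 1.3365) = 4.0096.

V = 4.0096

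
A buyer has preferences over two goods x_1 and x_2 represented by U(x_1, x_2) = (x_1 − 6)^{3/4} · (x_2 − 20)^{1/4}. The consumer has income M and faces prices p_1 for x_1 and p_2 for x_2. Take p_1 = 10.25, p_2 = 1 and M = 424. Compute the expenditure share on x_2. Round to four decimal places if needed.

MRS = 3·(x_2−20)/(x_1−6). Tangency with p_1/p_2 gives x_2−20 = (1/3)·(p_1/p_2)·(x_1−6).
After buying the subsistence bundle (6, 20), a share 0.75 of the remaining income goes to x_1: x_1* = 6 + 0.75·(M − 6p_1 − 20p_2)/p_1.
Discretionary income = 424 − 6·10.25 − 20·1 = 342.5; x_1* = 6 + 0.75·342.5/10.25 = 31.061; x_2* = 20 + 0.25·342.5/1 = 105.625.
Expenditure on x_2: 1·105.625 = 105.625; share = 0.2491.

share on x_2 = 0.2491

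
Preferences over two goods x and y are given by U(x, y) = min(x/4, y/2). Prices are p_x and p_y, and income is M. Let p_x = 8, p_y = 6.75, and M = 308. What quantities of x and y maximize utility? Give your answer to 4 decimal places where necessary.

x* = 27.0769, y* = 13.5385

Leontief preferences: the optimum is at the kink where x/4 = y/2, i.e. y = (1/2)·x.
Budget: p_x·x + p_y·(1/2)·x = M, so (4·p_x + 2·p_y)·x = 4·M.
Demand: x*(p_x,p_y,M) = 4·M/(4·p_x + 2·p_y), y* = 2·M/(4·p_x + 2·p_y).
Here 4·8 + 2·6.75 = 45.5, giving x* = 27.0769 and y* = 13.5385.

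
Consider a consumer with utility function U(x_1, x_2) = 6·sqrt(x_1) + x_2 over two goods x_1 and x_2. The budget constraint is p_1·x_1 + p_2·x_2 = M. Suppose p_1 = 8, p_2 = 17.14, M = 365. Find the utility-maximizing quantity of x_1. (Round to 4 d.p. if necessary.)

Set MRS = p_1/p_2: 3·x_1^(−1/2) = p_1/p_2.
Thus x_1* = (3·p_2/p_1)² — independent of M — with the rest of income spent on x_2.
Plugging in: x_1* = (3·17.14/8)² = 41.3128.

x_1* = 41.3128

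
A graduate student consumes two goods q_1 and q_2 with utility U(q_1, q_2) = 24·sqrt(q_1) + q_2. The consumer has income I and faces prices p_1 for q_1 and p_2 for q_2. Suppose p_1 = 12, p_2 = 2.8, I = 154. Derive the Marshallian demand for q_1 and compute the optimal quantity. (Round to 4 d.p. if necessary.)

q_1* = 7.84

Plugging in: q_1* = (12·2.8/12)² = 7.84.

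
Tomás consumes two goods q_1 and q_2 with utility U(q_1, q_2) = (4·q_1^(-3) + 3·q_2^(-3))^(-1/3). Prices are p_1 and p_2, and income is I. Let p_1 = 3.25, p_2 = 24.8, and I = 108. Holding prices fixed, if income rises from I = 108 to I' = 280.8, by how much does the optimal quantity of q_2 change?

Substitute q_2 = (q_2/q_1)·q_1 into the budget: q_1* = I/(p_1 + p_2·(q_2/q_1)).
Numerically q_2/q_1 = 0.559916, so q_1* = 108/(3.25 + 24.8·0.559916) = 6.3025 and q_2* = 0.559916·6.3025 = 3.5289.
At I' = 280.8: q_2* = 9.1751. Change: 9.1751 − 3.5289 = 5.6462.

Δq_2* = 5.6462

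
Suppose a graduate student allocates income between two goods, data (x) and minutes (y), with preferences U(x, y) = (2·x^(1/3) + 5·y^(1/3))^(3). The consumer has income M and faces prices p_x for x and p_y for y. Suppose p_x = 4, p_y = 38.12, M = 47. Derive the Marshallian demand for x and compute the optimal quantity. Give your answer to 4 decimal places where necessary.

x* = 5.1525

MU_x ∝ 2·x^(-2/3), MU_y ∝ 5·y^(-2/3), so MRS = (2/5)·(y/x)^(2/3) = p_x/p_y.
Solve for the ratio: y/x = [(5/2)·p_x/p_y]^(1.5).
With the ratio pinned down, the budget gives x* = M/(p_x + p_y·(y/x)) and y* = (y/x)·x*.
Numerically y/x = 0.13436, so x* = 47/(4 + 38.12·0.13436) = 5.1525.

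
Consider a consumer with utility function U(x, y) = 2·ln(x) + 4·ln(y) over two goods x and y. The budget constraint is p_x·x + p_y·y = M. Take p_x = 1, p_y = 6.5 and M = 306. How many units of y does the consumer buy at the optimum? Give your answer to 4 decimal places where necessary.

MU_x/MU_y = (2·y)/(4·x); tangency sets this equal to p_x/p_y.
So 2·p_y·y = 4·p_x·x; combined with the budget, a share 1/3 of income goes to x.
Demand: x*(p_x,p_y,M) = 1/3·M/p_x and y* = 2/3·M/p_y.
At p_x=1, p_y=6.5, M=306: y* = 2/3·306/6.5 = 31.3846.

y* = 31.3846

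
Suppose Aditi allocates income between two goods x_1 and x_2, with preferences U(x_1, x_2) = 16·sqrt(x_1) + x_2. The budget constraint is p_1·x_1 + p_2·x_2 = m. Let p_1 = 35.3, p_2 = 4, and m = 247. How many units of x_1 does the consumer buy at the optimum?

MU_x_1 = 8/√x_1, MU_x_2 = 1. Tangency: 8/√x_1 = p_1/p_2.
Solve: √x_1 = 8·p_2/p_1, so x_1*(p_1,p_2) = (8·p_2/p_1)², and x_2* = (m − p_1·x_1*)/p_2.
Plugging in: x_1* = (8·4/35.3)² = 0.8218.

x_1* = 0.8218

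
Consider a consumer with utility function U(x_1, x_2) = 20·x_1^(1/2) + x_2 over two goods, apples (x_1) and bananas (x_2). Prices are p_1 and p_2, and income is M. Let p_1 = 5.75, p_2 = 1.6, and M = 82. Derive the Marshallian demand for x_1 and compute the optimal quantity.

x_1* = 7.7429

Thus x_1* = (10·p_2/p_1)² — independent of M — with the rest of income spent on x_2.
Plugging in: x_1* = (10·1.6/5.75)² = 7.7429.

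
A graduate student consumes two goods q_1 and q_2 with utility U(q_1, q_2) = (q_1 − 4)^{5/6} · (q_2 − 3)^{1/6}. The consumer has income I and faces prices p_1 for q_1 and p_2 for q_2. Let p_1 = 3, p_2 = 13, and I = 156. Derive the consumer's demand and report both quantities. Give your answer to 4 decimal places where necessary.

MRS = 5·(q_2−3)/(q_1−4). Tangency with p_1/p_2 gives q_2−3 = (1/5)·(p_1/p_2)·(q_1−4).
After buying the subsistence bundle (4, 3), a share 5/6 of the remaining income goes to q_1: q_1* = 4 + 5/6·(I − 4p_1 − 3p_2)/p_1.
Discretionary income = 156 − 4·3 − 3·13 = 105; q_1* = 4 + 5/6·105/3 = 33.1667; q_2* = 3 + 1/6·105/13 = 4.3462.

q_1* = 33.1667, q_2* = 4.3462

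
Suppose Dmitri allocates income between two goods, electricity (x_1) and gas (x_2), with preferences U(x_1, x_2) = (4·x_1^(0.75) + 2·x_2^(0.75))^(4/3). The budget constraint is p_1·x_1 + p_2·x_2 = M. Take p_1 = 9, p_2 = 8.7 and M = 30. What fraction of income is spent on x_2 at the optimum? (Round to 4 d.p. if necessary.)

share on x_2 = 0.0647

MU_x_1 ∝ 4·x_1^(-0.25), MU_x_2 ∝ 2·x_2^(-0.25), so MRS = 2·(x_2/x_1)^(0.25) = p_1/p_2.
Hence x_2/x_1 = ((1/2)·p_1/p_2)^(1/(0.25)), i.e. raised to the 4 power.
With the ratio pinned down, the budget gives x_1* = M/(p_1 + p_2·(x_2/x_1)) and x_2* = (x_2/x_1)·x_1*.
Numerically x_2/x_1 = 0.071577, so x_1* = 30/(9 + 8.7·0.071577) = 3.1176 and x_2* = 0.071577·3.1176 = 0.2231.
Expenditure on x_2: 8.7·0.2231 = 1.9414; share = 0.0647.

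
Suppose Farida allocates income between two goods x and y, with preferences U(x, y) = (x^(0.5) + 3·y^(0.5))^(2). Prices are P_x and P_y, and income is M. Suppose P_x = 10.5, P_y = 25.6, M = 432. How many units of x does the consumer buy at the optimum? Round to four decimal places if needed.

From the CES first-order condition, (1/3)·(y/x)^(0.5) = P_x/P_y.
Solve for the ratio: y/x = [3·P_x/P_y]^(2).
With the ratio pinned down, the budget gives x* = M/(P_x + P_y·(y/x)) and y* = (y/x)·x*.
Numerically y/x = 1.514053, so x* = 432/(10.5 + 25.6·1.514053) = 8.7698.

x* = 8.7698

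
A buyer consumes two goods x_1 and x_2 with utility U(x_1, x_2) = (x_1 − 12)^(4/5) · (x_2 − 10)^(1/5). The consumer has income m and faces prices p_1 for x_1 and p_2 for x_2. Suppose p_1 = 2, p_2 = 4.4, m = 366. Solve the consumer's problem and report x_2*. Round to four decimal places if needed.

x_2* = 23.5455

Let x_1' = x_1−12, x_2' = x_2−10. MRS = 4·x_2'/x_1' = p_1/p_2.
After buying the subsistence bundle (12, 10), a share 0.8 of the remaining income goes to x_1: x_1* = 12 + 0.8·(m − 12p_1 − 10p_2)/p_1.
Discretionary income = 366 − 12·2 − 10·4.4 = 298; x_2* = 10 + 0.2·298/4.4 = 23.5455.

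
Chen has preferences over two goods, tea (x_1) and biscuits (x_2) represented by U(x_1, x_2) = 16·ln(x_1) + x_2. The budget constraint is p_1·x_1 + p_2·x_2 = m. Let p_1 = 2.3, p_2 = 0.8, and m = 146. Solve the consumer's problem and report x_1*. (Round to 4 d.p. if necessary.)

x_1* = 5.5652

MU_x_1 = 16/x_1, MU_x_2 = 1. Tangency: 16/x_1 = p_1/p_2.
So x_1*(p_1,p_2) = 16·p_2/p_1, independent of income; and x_2* = (m − 16·p_2)/p_2.
At the given prices: x_1* = 16·0.8/2.3 = 5.5652.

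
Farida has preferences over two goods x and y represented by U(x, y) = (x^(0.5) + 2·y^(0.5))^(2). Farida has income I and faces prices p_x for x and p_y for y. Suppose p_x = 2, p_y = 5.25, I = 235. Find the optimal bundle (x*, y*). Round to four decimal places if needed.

x* = 46.5566, y* = 27.0261

MRS = MU_x/MU_y = (1/2)·(y/x)^(0.5). Set equal to p_x/p_y.
Solve for the ratio: y/x = [2·p_x/p_y]^(2).
Substitute y = (y/x)·x into the budget: x* = I/(p_x + p_y·(y/x)).
Numerically y/x = 0.580499, so x* = 235/(2 + 5.25·0.580499) = 46.5566 and y* = 0.580499·46.5566 = 27.0261.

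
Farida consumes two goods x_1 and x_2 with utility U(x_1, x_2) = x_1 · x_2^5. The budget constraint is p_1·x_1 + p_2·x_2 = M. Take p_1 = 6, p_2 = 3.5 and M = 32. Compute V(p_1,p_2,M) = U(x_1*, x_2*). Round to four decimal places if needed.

At p_1=6, p_2=3.5, M=32: x_1* = 1/6·32/6 = 0.8889, x_2* = 7.619.
Utility at the optimum: U(0.8889, 7.619) = 22821.8537.

V = 22821.8537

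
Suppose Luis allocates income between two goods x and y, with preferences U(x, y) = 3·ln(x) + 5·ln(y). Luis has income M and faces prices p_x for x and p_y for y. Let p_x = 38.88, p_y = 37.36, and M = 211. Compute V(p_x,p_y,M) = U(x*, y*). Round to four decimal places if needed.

MU_x/MU_y = (3·y)/(5·x); tangency sets this equal to p_x/p_y.
Rearranging, p_y·y = (5/3)·p_x·x. Substituting into the budget gives p_x·x·(1 + (5/3)) = M.
Demand: x*(p_x,p_y,M) = 0.375·M/p_x and y* = 0.625·M/p_y.
At p_x=38.88, p_y=37.36, M=211: x* = 0.375·211/38.88 = 2.0351, y* = 3.5298.
Utility at the optimum: U(2.0351, 3.5298) = 8.4379.

V = 8.4379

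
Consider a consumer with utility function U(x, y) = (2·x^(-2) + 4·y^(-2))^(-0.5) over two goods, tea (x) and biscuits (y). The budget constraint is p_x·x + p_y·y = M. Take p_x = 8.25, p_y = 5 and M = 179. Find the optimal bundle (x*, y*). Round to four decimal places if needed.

x* = 11.4056, y* = 16.9807

From the CES first-order condition, (1/2)·(y/x)^(3) = p_x/p_y.
Hence y/x = (2·p_x/p_y)^(1/(3)), i.e. raised to the 1/3 power.
With the ratio pinned down, the budget gives x* = M/(p_x + p_y·(y/x)) and y* = (y/x)·x*.
Numerically y/x = 1.488806, so x* = 179/(8.25 + 5·1.488806) = 11.4056 and y* = 1.488806·11.4056 = 16.9807.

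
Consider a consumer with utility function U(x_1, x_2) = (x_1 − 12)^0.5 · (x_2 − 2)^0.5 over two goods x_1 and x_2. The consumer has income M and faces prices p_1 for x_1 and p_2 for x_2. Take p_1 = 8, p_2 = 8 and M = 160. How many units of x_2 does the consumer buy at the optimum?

This is Cobb-Douglas in (x_1−12, x_2−2): tangency gives 0.5·p_2·(x_2−2) = 0.5·p_1·(x_1−12).
Substituting into the budget: x_1* = 12 + 0.5·(M − 12·p_1 − 2·p_2)/p_1, and x_2* = 2 + 0.5·(…)/p_2.
Discretionary income = 160 − 12·8 − 2·8 = 48; x_2* = 2 + 0.5·48/8 = 5.

x_2* = 5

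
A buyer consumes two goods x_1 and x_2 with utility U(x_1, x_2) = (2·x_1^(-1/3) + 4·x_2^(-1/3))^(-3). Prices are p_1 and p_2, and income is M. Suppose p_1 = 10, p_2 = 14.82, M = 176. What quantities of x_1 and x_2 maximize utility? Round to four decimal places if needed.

With the ratio pinned down, the budget gives x_1* = M/(p_1 + p_2·(x_2/x_1)) and x_2* = (x_2/x_1)·x_1*.
Numerically x_2/x_1 = 1.252092, so x_1* = 176/(10 + 14.82·1.252092) = 6.1633 and x_2* = 1.252092·6.1633 = 7.7171.

x_1* = 6.1633, x_2* = 7.7171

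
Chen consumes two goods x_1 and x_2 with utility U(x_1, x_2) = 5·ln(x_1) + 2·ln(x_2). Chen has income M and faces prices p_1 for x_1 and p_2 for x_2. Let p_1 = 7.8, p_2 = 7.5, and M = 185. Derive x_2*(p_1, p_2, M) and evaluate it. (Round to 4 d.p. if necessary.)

Tangency: MRS = (5/2)·x_2/x_1 = p_1/p_2.
Rearranging, p_2·x_2 = (2/5)·p_1·x_1. Substituting into the budget gives p_1·x_1·(1 + (2/5)) = M.
Demand: x_1*(p_1,p_2,M) = 5/7·M/p_1 and x_2* = 2/7·M/p_2.
At p_1=7.8, p_2=7.5, M=185: x_2* = 2/7·185/7.5 = 7.0476.

x_2* = 7.0476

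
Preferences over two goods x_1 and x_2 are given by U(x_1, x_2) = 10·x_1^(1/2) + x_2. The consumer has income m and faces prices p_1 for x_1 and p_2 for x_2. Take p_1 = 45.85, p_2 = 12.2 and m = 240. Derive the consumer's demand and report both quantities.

Set MRS = p_1/p_2: 5·x_1^(−1/2) = p_1/p_2.
Thus x_1* = (5·p_2/p_1)² — independent of m — with the rest of income spent on x_2.
Plugging in: x_1* = (5·12.2/45.85)² = 1.77, x_2* = 13.02.

x_1* = 1.77, x_2* = 13.02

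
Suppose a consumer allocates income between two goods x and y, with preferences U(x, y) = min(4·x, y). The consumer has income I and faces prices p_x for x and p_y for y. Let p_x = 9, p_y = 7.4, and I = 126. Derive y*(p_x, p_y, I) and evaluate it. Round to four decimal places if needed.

y* = 13.057

Leontief preferences: the optimum is at the kink where x/1 = y/4, i.e. y = 4·x.
Budget: p_x·x + p_y·4·x = I, so (p_x + 4·p_y)·x = I.
Demand: x*(p_x,p_y,I) = I/(p_x + 4·p_y), y* = 4·I/(p_x + 4·p_y).
Here 9 + 4·7.4 = 38.6, giving y* = 13.057.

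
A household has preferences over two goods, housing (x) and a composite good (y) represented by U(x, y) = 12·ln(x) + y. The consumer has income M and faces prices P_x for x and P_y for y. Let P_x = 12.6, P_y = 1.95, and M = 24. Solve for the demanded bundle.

MU_x = 12/x, MU_y = 1. Tangency: 12/x = P_x/P_y.
So x*(P_x,P_y) = 12·P_y/P_x, independent of income; and y* = (M − 12·P_y)/P_y.
At the given prices: x* = 12·1.95/12.6 = 1.8571, and y* = 0.3077.

x* = 1.8571, y* = 0.3077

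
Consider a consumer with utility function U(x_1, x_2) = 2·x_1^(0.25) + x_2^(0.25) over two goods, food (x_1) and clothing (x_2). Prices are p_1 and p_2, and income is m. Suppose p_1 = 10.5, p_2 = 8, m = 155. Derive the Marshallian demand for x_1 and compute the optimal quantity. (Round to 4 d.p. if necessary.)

x_1* = 10.2906

MRS = MU_x_1/MU_x_2 = 2·(x_2/x_1)^(0.75). Set equal to p_1/p_2.
Hence x_2/x_1 = ((1/2)·p_1/p_2)^(1/(0.75)), i.e. raised to the 4/3 power.
Substitute x_2 = (x_2/x_1)·x_1 into the budget: x_1* = m/(p_1 + p_2·(x_2/x_1)).
Numerically x_2/x_1 = 0.570286, so x_1* = 155/(10.5 + 8·0.570286) = 10.2906.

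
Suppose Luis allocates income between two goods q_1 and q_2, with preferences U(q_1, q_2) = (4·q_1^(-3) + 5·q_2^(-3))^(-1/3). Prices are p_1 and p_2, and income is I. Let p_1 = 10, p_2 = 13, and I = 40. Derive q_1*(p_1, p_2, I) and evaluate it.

q_1* = 1.7488

MRS = MU_q_1/MU_q_2 = (4/5)·(q_2/q_1)^(4). Set equal to p_1/p_2.
Hence q_2/q_1 = ((5/4)·p_1/p_2)^(1/(4)), i.e. raised to the 0.25 power.
Substitute q_2 = (q_2/q_1)·q_1 into the budget: q_1* = I/(p_1 + p_2·(q_2/q_1)).
Numerically q_2/q_1 = 0.990243, so q_1* = 40/(10 + 13·0.990243) = 1.7488.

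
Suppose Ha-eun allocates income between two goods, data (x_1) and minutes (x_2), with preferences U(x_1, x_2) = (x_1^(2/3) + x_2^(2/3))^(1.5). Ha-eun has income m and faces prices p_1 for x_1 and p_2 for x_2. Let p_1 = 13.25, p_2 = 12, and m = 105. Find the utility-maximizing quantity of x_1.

x_1* = 3.5709

MU_x_1 ∝ x_1^(-1/3), MU_x_2 ∝ x_2^(-1/3), so MRS = (x_2/x_1)^(1/3) = p_1/p_2.
Hence x_2/x_1 = (p_1/p_2)^(1/(1/3)), i.e. raised to the 3 power.
With the ratio pinned down, the budget gives x_1* = m/(p_1 + p_2·(x_2/x_1)) and x_2* = (x_2/x_1)·x_1*.
Numerically x_2/x_1 = 1.346182, so x_1* = 105/(13.25 + 12·1.346182) = 3.5709.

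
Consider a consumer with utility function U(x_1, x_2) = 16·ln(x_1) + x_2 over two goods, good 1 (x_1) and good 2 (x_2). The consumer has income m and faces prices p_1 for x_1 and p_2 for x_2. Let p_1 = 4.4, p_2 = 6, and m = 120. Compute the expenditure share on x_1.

share on x_1 = 0.8

Set MRS = p_1/p_2: (16/x_1)/1 = p_1/p_2.
So x_1*(p_1,p_2) = 16·p_2/p_1, independent of income; and x_2* = (m − 16·p_2)/p_2.
At the given prices: x_1* = 16·6/4.4 = 21.8182, and x_2* = 4.
Expenditure on x_1: 4.4·21.8182 = 96; share = 0.8.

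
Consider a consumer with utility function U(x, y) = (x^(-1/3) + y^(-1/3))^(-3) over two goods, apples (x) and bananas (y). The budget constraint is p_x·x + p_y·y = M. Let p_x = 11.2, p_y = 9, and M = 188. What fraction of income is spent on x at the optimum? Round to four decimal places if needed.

share on x = 0.5137

MRS = MU_x/MU_y = (y/x)^(4/3). Set equal to p_x/p_y.
Solve for the ratio: y/x = [p_x/p_y]^(0.75).
With the ratio pinned down, the budget gives x* = M/(p_x + p_y·(y/x)) and y* = (y/x)·x*.
Numerically y/x = 1.178234, so x* = 188/(11.2 + 9·1.178234) = 8.6222 and y* = 1.178234·8.6222 = 10.159.
Expenditure on x: 11.2·8.6222 = 96.569; share = 0.5137.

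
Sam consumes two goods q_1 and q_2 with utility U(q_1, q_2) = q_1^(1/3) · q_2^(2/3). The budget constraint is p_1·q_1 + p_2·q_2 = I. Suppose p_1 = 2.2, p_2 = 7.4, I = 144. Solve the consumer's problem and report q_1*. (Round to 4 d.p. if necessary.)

Demand: q_1*(p_1,p_2,I) = 1/3·I/p_1 and q_2* = 2/3·I/p_2.
At p_1=2.2, p_2=7.4, I=144: q_1* = 1/3·144/2.2 = 21.8182.

q_1* = 21.8182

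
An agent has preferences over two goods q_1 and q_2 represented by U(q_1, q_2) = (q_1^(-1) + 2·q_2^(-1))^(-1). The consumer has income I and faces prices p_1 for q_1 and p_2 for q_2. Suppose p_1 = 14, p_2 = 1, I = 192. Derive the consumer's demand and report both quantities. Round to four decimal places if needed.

q_1* = 9.9526, q_2* = 52.664

MU_q_1 ∝ q_1^(-2), MU_q_2 ∝ 2·q_2^(-2), so MRS = (1/2)·(q_2/q_1)^(2) = p_1/p_2.
Solve for the ratio: q_2/q_1 = [2·p_1/p_2]^(0.5).
Substitute q_2 = (q_2/q_1)·q_1 into the budget: q_1* = I/(p_1 + p_2·(q_2/q_1)).
Numerically q_2/q_1 = 5.291503, so q_1* = 192/(14 + 1·5.291503) = 9.9526 and q_2* = 5.291503·9.9526 = 52.664.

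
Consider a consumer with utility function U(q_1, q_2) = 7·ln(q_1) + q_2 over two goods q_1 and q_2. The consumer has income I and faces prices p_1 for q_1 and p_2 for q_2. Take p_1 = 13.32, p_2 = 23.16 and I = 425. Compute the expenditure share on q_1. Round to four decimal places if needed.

Set MRS = p_1/p_2: (7/q_1)/1 = p_1/p_2.
So q_1*(p_1,p_2) = 7·p_2/p_1, independent of income; and q_2* = (I − 7·p_2)/p_2.
At the given prices: q_1* = 7·23.16/13.32 = 12.1712, and q_2* = 11.3506.
Expenditure on q_1: 13.32·12.1712 = 162.12; share = 0.3815.

share on q_1 = 0.3815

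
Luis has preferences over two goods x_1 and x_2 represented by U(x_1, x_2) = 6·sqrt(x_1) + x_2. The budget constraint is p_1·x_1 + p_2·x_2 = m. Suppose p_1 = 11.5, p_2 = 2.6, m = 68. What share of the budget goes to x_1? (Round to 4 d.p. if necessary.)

Solve: √x_1 = 3·p_2/p_1, so x_1*(p_1,p_2) = (3·p_2/p_1)², and x_2* = (m − p_1·x_1*)/p_2.
Plugging in: x_1* = (3·2.6/11.5)² = 0.46, x_2* = 24.1191.
Expenditure on x_1: 11.5·0.46 = 5.2904; share = 0.0778.

share on x_1 = 0.0778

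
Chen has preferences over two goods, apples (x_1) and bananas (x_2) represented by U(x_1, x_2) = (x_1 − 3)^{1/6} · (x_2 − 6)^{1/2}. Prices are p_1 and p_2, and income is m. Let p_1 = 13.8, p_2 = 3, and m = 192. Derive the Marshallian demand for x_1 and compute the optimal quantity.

x_1* = 5.4022

Substituting into the budget: x_1* = 3 + 0.25·(m − 3·p_1 − 6·p_2)/p_1, and x_2* = 6 + 0.75·(…)/p_2.
Discretionary income = 192 − 3·13.8 − 6·3 = 132.6; x_1* = 3 + 0.25·132.6/13.8 = 5.4022.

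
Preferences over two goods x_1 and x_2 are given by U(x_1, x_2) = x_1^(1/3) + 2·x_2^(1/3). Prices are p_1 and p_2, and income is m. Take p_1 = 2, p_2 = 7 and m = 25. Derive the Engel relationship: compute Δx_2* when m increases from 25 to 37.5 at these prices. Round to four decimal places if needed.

Δx_2* = 1.0748

MRS = MU_x_1/MU_x_2 = (1/2)·(x_2/x_1)^(2/3). Set equal to p_1/p_2.
Hence x_2/x_1 = (2·p_1/p_2)^(1/(2/3)), i.e. raised to the 1.5 power.
With the ratio pinned down, the budget gives x_1* = m/(p_1 + p_2·(x_2/x_1)) and x_2* = (x_2/x_1)·x_1*.
Numerically x_2/x_1 = 0.431959, so x_1* = 25/(2 + 7·0.431959) = 4.9764 and x_2* = 0.431959·4.9764 = 2.1496.
At m' = 37.5: x_2* = 3.2244. Change: 3.2244 − 2.1496 = 1.0748.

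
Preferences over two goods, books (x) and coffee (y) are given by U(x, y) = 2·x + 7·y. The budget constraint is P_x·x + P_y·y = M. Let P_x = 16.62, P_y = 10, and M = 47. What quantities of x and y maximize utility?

Perfect substitutes: compare marginal utility per dollar. 2/P_x vs 7/P_y → 0.1203 vs 0.7.
y gives more utility per dollar, so spend all income on y: y* = M/P_y, x* = 0.
Numerically: x* = 0, y* = 4.7.

x* = 0, y* = 4.7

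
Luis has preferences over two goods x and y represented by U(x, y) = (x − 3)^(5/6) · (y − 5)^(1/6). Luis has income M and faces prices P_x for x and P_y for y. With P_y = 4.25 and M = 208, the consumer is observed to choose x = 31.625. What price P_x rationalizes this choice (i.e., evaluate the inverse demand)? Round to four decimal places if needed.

P_x = 5

This is Cobb-Douglas in (x−3, y−5): tangency gives 5/6·P_y·(y−5) = 1/6·P_x·(x−3).
Substituting into the budget: x* = 3 + 5/6·(M − 3·P_x − 5·P_y)/P_x, and y* = 5 + 1/6·(…)/P_y.
Set x* = 31.625 in the demand function and solve for P_x: P_x = 5.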